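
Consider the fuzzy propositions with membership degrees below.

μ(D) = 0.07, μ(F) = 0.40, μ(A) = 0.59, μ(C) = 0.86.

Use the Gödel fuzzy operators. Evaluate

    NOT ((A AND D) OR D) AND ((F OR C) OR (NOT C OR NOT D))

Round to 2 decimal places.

0.93

A AND D = min(a, b) on (0.59, 0.07) = 0.07
(A AND D) OR D = max(a, b) on (0.07, 0.07) = 0.07
NOT ((A AND D) OR D) = 1 − 0.07 = 0.93
F OR C = max(a, b) on (0.40, 0.86) = 0.86
NOT C = 1 − 0.86 = 0.14
NOT D = 1 − 0.07 = 0.93
NOT C OR NOT D = max(a, b) on (0.14, 0.93) = 0.93
(F OR C) OR (NOT C OR NOT D) = max(a, b) on (0.86, 0.93) = 0.93
NOT ((A AND D) OR D) AND ((F OR C) OR (NOT C OR NOT D)) = min(a, b) on (0.93, 0.93) = 0.93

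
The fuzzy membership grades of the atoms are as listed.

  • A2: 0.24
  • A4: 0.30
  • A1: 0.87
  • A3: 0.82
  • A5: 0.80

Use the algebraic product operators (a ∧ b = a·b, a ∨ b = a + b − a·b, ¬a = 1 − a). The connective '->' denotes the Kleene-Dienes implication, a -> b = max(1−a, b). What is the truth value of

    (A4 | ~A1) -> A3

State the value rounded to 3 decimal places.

0.820

~A1 = 1 − 0.8700 = 0.1300
A4 | ~A1 = a + b − a·b on (0.3000, 0.1300) = 0.3910
(A4 | ~A1) -> A3  [Kleene-Dienes: max(1−a, b)] with a=0.3910, b=0.8200 → 0.8200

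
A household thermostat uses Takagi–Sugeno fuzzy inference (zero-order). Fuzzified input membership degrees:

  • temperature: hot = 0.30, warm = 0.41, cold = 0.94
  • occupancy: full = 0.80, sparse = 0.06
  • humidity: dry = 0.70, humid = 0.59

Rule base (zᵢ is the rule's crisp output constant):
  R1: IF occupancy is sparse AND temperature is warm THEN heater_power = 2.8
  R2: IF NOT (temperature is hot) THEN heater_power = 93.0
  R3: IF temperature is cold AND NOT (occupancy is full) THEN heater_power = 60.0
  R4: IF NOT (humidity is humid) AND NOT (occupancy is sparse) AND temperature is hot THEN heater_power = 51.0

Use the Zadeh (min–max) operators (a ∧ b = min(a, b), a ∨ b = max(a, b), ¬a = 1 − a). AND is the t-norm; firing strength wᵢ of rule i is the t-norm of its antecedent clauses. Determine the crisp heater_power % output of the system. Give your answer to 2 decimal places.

73.47

R1 (z=2.8): sparse=0.06, warm=0.41; AND[min(a, b)] → w = 0.06
R2 (z=93.0): ¬hot=1−0.30=0.70 → w = 0.70
R3 (z=60.0): cold=0.94, ¬full=1−0.80=0.20; AND[min(a, b)] → w = 0.20
R4 (z=51.0): ¬humid=1−0.59=0.41, ¬sparse=1−0.06=0.94, hot=0.30; AND[min(a, b)] → w = 0.30
Weighted average = (0.06·2.8 + 0.70·93.0 + 0.20·60.0 + 0.30·51.0) / (0.06 + 0.70 + 0.20 + 0.30)
  = 92.5680 / 1.2600 = 73.47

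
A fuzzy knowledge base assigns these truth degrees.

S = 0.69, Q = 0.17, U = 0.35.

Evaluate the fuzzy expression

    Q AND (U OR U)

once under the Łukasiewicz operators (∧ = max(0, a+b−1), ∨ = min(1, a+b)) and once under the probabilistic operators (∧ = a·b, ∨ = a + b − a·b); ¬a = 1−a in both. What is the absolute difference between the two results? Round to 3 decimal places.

Under Łukasiewicz:
  U OR U = min(1, a+b) on (0.35, 0.35) = 0.70
  Q AND (U OR U) = max(0, a+b−1) on (0.17, 0.70) = 0.00
  → value = 0.0000
Under probabilistic:
  U OR U = a + b − a·b on (0.3500, 0.3500) = 0.5775
  Q AND (U OR U) = a·b on (0.1700, 0.5775) = 0.0982
  → value = 0.0982
|0.0000 − 0.0982| = 0.098

0.098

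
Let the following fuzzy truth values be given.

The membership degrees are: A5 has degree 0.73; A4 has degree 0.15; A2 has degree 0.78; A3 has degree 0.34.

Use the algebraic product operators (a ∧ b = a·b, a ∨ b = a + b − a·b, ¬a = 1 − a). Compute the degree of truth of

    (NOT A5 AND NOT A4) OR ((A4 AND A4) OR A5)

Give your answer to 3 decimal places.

0.797

NOT A5 = 1 − 0.7300 = 0.2700
NOT A4 = 1 − 0.1500 = 0.8500
NOT A5 AND NOT A4 = a·b on (0.2700, 0.8500) = 0.2295
A4 AND A4 = a·b on (0.1500, 0.1500) = 0.0225
(A4 AND A4) OR A5 = a + b − a·b on (0.0225, 0.7300) = 0.7361
(NOT A5 AND NOT A4) OR ((A4 AND A4) OR A5) = a + b − a·b on (0.2295, 0.7361) = 0.7966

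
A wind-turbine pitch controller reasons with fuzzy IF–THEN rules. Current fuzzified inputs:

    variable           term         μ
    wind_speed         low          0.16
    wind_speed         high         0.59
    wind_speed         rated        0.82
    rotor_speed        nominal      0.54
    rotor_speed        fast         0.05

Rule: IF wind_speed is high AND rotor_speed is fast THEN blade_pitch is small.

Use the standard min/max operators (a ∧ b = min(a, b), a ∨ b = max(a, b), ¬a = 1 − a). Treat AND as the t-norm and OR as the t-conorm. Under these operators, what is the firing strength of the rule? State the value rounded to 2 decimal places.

firing strength: high=0.59, fast=0.05; AND[min(a, b)] → w = 0.05

0.05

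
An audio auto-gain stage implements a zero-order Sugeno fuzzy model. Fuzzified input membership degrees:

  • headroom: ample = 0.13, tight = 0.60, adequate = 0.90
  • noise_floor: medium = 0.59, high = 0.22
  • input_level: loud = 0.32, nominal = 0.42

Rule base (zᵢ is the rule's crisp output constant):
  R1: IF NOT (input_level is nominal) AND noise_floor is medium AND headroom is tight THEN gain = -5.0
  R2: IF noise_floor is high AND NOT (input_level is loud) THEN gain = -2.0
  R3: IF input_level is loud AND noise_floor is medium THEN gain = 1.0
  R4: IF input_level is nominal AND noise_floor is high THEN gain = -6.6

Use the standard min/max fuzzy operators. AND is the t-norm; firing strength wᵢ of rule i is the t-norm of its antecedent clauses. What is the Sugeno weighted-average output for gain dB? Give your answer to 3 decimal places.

-3.337

R1 (z=-5.0): ¬nominal=1−0.42=0.58, medium=0.59, tight=0.60; AND[min(a, b)] → w = 0.58
R2 (z=-2.0): high=0.22, ¬loud=1−0.32=0.68; AND[min(a, b)] → w = 0.22
R3 (z=1.0): loud=0.32, medium=0.59; AND[min(a, b)] → w = 0.32
R4 (z=-6.6): nominal=0.42, high=0.22; AND[min(a, b)] → w = 0.22
Weighted average = (0.58·-5.0 + 0.22·-2.0 + 0.32·1.0 + 0.22·-6.6) / (0.58 + 0.22 + 0.32 + 0.22)
  = -4.4720 / 1.3400 = -3.337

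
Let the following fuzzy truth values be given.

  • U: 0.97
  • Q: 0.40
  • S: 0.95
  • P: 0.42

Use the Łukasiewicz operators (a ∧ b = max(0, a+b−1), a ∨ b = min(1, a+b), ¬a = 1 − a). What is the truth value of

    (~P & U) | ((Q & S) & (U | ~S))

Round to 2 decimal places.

0.90

~P = 1 − 0.42 = 0.58
~P & U = max(0, a+b−1) on (0.58, 0.97) = 0.55
Q & S = max(0, a+b−1) on (0.40, 0.95) = 0.35
~S = 1 − 0.95 = 0.05
U | ~S = min(1, a+b) on (0.97, 0.05) = 1.00
(Q & S) & (U | ~S) = max(0, a+b−1) on (0.35, 1.00) = 0.35
(~P & U) | ((Q & S) & (U | ~S)) = min(1, a+b) on (0.55, 0.35) = 0.90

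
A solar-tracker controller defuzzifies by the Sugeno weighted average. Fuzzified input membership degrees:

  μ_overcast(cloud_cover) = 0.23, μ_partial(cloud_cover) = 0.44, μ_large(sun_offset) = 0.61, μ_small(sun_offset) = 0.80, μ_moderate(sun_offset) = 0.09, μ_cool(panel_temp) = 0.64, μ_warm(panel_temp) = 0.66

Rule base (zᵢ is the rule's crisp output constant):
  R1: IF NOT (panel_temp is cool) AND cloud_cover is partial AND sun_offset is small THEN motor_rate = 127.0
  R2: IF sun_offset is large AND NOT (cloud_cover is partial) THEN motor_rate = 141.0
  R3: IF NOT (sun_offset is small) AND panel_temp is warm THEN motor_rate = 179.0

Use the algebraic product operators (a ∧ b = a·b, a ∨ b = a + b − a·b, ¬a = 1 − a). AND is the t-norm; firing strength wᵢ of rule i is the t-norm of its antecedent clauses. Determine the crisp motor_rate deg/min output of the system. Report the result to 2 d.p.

R1 (z=127.0): ¬cool=1−0.64=0.36, partial=0.44, small=0.80; AND[a·b] → w = 0.1267
R2 (z=141.0): large=0.61, ¬partial=1−0.44=0.56; AND[a·b] → w = 0.3416
R3 (z=179.0): ¬small=1−0.80=0.20, warm=0.66; AND[a·b] → w = 0.1320
Weighted average = (0.1267·127.0 + 0.3416·141.0 + 0.1320·179.0) / (0.1267 + 0.3416 + 0.1320)
  = 87.8870 / 0.6003 = 146.40

146.40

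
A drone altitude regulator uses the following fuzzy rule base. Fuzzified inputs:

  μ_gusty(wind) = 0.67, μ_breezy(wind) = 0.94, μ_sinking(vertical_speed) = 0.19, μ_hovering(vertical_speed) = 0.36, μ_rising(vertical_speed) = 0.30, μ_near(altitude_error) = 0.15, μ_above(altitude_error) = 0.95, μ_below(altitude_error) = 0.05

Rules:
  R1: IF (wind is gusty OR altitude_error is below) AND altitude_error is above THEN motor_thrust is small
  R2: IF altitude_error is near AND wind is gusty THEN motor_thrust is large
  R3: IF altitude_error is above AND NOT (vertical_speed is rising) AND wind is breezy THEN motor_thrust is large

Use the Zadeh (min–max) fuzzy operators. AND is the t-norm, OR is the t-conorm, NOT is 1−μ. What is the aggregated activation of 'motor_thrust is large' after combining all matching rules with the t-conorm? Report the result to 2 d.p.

R1: (gusty=0.67 OR below=0.05) = 0.67; AND[min(a, b)] with above=0.95 → w = 0.67
R2: near=0.15, gusty=0.67; AND[min(a, b)] → w = 0.15
R3: above=0.95, ¬rising=1−0.30=0.70, breezy=0.94; AND[min(a, b)] → w = 0.70
Rules with consequent 'large': {R2, R3} → strengths 0.15, 0.70
Aggregate via t-conorm [max(a, b)]: 0.70

0.70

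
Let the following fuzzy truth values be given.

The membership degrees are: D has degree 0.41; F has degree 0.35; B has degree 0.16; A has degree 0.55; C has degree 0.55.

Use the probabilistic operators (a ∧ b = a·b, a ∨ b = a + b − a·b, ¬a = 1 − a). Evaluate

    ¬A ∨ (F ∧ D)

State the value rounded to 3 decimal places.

0.529

¬A = 1 − 0.5500 = 0.4500
F ∧ D = a·b on (0.3500, 0.4100) = 0.1435
¬A ∨ (F ∧ D) = a + b − a·b on (0.4500, 0.1435) = 0.5289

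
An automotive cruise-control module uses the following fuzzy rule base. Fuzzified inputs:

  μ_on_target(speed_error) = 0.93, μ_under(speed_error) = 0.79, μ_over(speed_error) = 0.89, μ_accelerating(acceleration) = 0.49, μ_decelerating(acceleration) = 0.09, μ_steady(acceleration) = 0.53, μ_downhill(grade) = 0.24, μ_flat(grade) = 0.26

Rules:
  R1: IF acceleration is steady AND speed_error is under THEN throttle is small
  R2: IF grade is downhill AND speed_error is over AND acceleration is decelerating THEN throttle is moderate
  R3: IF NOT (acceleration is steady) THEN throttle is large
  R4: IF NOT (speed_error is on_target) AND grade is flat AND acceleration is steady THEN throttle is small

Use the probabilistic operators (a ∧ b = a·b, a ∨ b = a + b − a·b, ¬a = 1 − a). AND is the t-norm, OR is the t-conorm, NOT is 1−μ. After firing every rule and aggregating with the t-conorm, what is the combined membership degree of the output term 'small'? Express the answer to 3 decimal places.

R1: steady=0.53, under=0.79; AND[a·b] → w = 0.4187
R2: downhill=0.24, over=0.89, decelerating=0.09; AND[a·b] → w = 0.0192
R3: ¬steady=1−0.53=0.47 → w = 0.4700
R4: ¬on_target=1−0.93=0.07, flat=0.26, steady=0.53; AND[a·b] → w = 0.0096
Rules with consequent 'small': {R1, R4} → strengths 0.4187, 0.0096
Aggregate via t-conorm [a + b − a·b]: 0.4243

0.424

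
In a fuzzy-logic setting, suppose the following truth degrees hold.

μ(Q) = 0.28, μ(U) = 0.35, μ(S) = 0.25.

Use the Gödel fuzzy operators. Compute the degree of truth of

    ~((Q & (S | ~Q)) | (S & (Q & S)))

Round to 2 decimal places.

0.72

~Q = 1 − 0.28 = 0.72
S | ~Q = max(a, b) on (0.25, 0.72) = 0.72
Q & (S | ~Q) = min(a, b) on (0.28, 0.72) = 0.28
Q & S = min(a, b) on (0.28, 0.25) = 0.25
S & (Q & S) = min(a, b) on (0.25, 0.25) = 0.25
(Q & (S | ~Q)) | (S & (Q & S)) = max(a, b) on (0.28, 0.25) = 0.28
~((Q & (S | ~Q)) | (S & (Q & S))) = 1 − 0.28 = 0.72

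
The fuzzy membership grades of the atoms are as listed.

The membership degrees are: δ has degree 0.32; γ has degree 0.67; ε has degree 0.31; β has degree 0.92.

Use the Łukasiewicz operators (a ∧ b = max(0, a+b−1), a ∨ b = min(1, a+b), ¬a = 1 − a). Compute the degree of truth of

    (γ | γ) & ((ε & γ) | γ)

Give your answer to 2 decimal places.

γ | γ = min(1, a+b) on (0.67, 0.67) = 1.00
ε & γ = max(0, a+b−1) on (0.31, 0.67) = 0.00
(ε & γ) | γ = min(1, a+b) on (0.00, 0.67) = 0.67
(γ | γ) & ((ε & γ) | γ) = max(0, a+b−1) on (1.00, 0.67) = 0.67

0.67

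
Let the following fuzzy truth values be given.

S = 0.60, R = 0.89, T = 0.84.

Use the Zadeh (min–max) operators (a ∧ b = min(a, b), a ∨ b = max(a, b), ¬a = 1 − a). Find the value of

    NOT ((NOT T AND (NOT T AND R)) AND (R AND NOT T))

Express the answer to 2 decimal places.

0.84

NOT T = 1 − 0.84 = 0.16
NOT T = 1 − 0.84 = 0.16
NOT T AND R = min(a, b) on (0.16, 0.89) = 0.16
NOT T AND (NOT T AND R) = min(a, b) on (0.16, 0.16) = 0.16
NOT T = 1 − 0.84 = 0.16
R AND NOT T = min(a, b) on (0.89, 0.16) = 0.16
(NOT T AND (NOT T AND R)) AND (R AND NOT T) = min(a, b) on (0.16, 0.16) = 0.16
NOT ((NOT T AND (NOT T AND R)) AND (R AND NOT T)) = 1 − 0.16 = 0.84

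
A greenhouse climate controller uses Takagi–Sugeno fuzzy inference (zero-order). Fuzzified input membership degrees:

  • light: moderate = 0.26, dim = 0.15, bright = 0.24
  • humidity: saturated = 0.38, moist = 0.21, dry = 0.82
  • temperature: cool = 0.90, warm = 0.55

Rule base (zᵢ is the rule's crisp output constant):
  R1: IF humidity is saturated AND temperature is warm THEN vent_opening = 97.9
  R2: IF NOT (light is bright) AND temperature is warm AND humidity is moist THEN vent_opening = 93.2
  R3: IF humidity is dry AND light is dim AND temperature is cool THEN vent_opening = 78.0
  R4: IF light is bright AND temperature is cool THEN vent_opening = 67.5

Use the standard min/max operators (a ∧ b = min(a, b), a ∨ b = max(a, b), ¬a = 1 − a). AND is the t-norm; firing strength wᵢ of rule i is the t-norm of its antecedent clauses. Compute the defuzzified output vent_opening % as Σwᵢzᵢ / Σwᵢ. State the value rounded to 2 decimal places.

86.40

R1 (z=97.9): saturated=0.38, warm=0.55; AND[min(a, b)] → w = 0.38
R2 (z=93.2): ¬bright=1−0.24=0.76, warm=0.55, moist=0.21; AND[min(a, b)] → w = 0.21
R3 (z=78.0): dry=0.82, dim=0.15, cool=0.90; AND[min(a, b)] → w = 0.15
R4 (z=67.5): bright=0.24, cool=0.90; AND[min(a, b)] → w = 0.24
Weighted average = (0.38·97.9 + 0.21·93.2 + 0.15·78.0 + 0.24·67.5) / (0.38 + 0.21 + 0.15 + 0.24)
  = 84.6740 / 0.9800 = 86.40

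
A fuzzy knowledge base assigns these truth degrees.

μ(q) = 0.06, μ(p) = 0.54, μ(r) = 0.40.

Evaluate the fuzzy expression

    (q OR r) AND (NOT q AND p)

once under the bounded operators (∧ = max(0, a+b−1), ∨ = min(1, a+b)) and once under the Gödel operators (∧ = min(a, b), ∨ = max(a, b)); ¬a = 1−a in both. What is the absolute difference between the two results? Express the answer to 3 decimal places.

Under bounded:
  q OR r = min(1, a+b) on (0.06, 0.40) = 0.46
  NOT q = 1 − 0.06 = 0.94
  NOT q AND p = max(0, a+b−1) on (0.94, 0.54) = 0.48
  (q OR r) AND (NOT q AND p) = max(0, a+b−1) on (0.46, 0.48) = 0.00
  → value = 0.0000
Under Gödel:
  q OR r = max(a, b) on (0.06, 0.40) = 0.40
  NOT q = 1 − 0.06 = 0.94
  NOT q AND p = min(a, b) on (0.94, 0.54) = 0.54
  (q OR r) AND (NOT q AND p) = min(a, b) on (0.40, 0.54) = 0.40
  → value = 0.4000
|0.0000 − 0.4000| = 0.400

0.400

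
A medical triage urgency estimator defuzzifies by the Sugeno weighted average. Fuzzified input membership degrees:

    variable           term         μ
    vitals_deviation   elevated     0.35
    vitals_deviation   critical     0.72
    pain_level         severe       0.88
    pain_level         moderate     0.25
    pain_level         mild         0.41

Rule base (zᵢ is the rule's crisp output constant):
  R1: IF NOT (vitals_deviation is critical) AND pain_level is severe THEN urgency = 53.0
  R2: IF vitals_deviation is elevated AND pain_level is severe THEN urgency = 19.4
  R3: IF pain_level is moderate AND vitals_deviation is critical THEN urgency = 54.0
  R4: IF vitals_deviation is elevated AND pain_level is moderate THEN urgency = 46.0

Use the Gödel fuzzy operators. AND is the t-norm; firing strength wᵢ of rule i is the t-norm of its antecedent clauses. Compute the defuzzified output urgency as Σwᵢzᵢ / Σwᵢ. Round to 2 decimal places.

41.27

R1 (z=53.0): ¬critical=1−0.72=0.28, severe=0.88; AND[min(a, b)] → w = 0.28
R2 (z=19.4): elevated=0.35, severe=0.88; AND[min(a, b)] → w = 0.35
R3 (z=54.0): moderate=0.25, critical=0.72; AND[min(a, b)] → w = 0.25
R4 (z=46.0): elevated=0.35, moderate=0.25; AND[min(a, b)] → w = 0.25
Weighted average = (0.28·53.0 + 0.35·19.4 + 0.25·54.0 + 0.25·46.0) / (0.28 + 0.35 + 0.25 + 0.25)
  = 46.6300 / 1.1300 = 41.27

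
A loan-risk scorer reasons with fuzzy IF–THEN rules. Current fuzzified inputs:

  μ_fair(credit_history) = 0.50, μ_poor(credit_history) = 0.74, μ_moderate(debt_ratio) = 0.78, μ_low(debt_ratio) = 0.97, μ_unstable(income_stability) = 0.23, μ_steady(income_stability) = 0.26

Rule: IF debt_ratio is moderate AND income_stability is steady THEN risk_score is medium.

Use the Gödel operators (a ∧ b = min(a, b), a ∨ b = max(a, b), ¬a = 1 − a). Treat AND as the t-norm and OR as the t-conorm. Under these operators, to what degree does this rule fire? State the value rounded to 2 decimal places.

firing strength: moderate=0.78, steady=0.26; AND[min(a, b)] → w = 0.26

0.26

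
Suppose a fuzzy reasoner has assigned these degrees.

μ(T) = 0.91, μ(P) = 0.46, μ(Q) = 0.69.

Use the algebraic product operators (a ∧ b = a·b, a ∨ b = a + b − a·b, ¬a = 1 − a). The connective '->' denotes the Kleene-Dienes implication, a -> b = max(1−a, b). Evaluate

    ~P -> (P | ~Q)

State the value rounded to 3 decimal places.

~P = 1 − 0.4600 = 0.5400
~Q = 1 − 0.6900 = 0.3100
P | ~Q = a + b − a·b on (0.4600, 0.3100) = 0.6274
~P -> (P | ~Q)  [Kleene-Dienes: max(1−a, b)] with a=0.5400, b=0.6274 → 0.6274

0.627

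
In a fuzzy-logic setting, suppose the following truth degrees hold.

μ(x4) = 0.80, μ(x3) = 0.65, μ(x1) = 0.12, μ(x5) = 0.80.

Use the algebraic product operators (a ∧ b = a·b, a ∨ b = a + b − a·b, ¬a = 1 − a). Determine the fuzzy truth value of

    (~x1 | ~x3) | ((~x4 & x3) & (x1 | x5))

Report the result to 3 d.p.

~x1 = 1 − 0.1200 = 0.8800
~x3 = 1 − 0.6500 = 0.3500
~x1 | ~x3 = a + b − a·b on (0.8800, 0.3500) = 0.9220
~x4 = 1 − 0.8000 = 0.2000
~x4 & x3 = a·b on (0.2000, 0.6500) = 0.1300
x1 | x5 = a + b − a·b on (0.1200, 0.8000) = 0.8240
(~x4 & x3) & (x1 | x5) = a·b on (0.1300, 0.8240) = 0.1071
(~x1 | ~x3) | ((~x4 & x3) & (x1 | x5)) = a + b − a·b on (0.9220, 0.1071) = 0.9304

0.930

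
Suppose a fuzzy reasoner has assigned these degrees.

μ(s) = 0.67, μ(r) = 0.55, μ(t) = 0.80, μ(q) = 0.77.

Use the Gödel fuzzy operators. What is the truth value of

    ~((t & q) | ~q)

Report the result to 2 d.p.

t & q = min(a, b) on (0.80, 0.77) = 0.77
~q = 1 − 0.77 = 0.23
(t & q) | ~q = max(a, b) on (0.77, 0.23) = 0.77
~((t & q) | ~q) = 1 − 0.77 = 0.23

0.23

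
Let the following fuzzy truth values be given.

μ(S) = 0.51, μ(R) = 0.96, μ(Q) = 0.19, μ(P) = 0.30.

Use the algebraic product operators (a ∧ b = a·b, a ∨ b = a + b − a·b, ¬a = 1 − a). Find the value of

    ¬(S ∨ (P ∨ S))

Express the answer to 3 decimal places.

P ∨ S = a + b − a·b on (0.3000, 0.5100) = 0.6570
S ∨ (P ∨ S) = a + b − a·b on (0.5100, 0.6570) = 0.8319
¬(S ∨ (P ∨ S)) = 1 − 0.8319 = 0.1681

0.168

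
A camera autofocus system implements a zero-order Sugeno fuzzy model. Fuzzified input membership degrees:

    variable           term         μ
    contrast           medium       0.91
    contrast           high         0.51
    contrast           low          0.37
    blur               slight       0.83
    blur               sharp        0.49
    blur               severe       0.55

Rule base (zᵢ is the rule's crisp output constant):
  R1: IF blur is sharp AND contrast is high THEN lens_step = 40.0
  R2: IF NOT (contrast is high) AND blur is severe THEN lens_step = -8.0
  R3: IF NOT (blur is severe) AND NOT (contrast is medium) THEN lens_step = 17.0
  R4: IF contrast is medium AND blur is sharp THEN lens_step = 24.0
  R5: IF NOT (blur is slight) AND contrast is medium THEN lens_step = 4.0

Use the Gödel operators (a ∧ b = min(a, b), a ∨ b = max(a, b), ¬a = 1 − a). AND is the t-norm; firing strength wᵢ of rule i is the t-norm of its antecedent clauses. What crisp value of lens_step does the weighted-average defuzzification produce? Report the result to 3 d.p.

R1 (z=40.0): sharp=0.49, high=0.51; AND[min(a, b)] → w = 0.49
R2 (z=-8.0): ¬high=1−0.51=0.49, severe=0.55; AND[min(a, b)] → w = 0.49
R3 (z=17.0): ¬severe=1−0.55=0.45, ¬medium=1−0.91=0.09; AND[min(a, b)] → w = 0.09
R4 (z=24.0): medium=0.91, sharp=0.49; AND[min(a, b)] → w = 0.49
R5 (z=4.0): ¬slight=1−0.83=0.17, medium=0.91; AND[min(a, b)] → w = 0.17
Weighted average = (0.49·40.0 + 0.49·-8.0 + 0.09·17.0 + 0.49·24.0 + 0.17·4.0) / (0.49 + 0.49 + 0.09 + 0.49 + 0.17)
  = 29.6500 / 1.7300 = 17.139

17.139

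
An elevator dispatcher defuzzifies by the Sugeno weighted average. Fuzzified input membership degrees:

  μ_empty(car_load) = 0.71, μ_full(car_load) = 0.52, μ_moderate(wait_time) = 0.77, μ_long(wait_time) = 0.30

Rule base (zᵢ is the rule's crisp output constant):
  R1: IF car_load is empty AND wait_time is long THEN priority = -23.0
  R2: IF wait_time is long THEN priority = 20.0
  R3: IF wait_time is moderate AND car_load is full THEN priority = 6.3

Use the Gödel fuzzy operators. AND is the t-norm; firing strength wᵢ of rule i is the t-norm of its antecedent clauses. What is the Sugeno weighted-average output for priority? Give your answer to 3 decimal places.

R1 (z=-23.0): empty=0.71, long=0.30; AND[min(a, b)] → w = 0.30
R2 (z=20.0): long=0.30 → w = 0.30
R3 (z=6.3): moderate=0.77, full=0.52; AND[min(a, b)] → w = 0.52
Weighted average = (0.30·-23.0 + 0.30·20.0 + 0.52·6.3) / (0.30 + 0.30 + 0.52)
  = 2.3760 / 1.1200 = 2.121

2.121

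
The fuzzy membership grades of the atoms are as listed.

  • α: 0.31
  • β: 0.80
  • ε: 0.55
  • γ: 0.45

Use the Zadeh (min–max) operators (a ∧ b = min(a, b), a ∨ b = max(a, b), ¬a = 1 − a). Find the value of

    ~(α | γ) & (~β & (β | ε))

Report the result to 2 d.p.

0.20

α | γ = max(a, b) on (0.31, 0.45) = 0.45
~(α | γ) = 1 − 0.45 = 0.55
~β = 1 − 0.80 = 0.20
β | ε = max(a, b) on (0.80, 0.55) = 0.80
~β & (β | ε) = min(a, b) on (0.20, 0.80) = 0.20
~(α | γ) & (~β & (β | ε)) = min(a, b) on (0.55, 0.20) = 0.20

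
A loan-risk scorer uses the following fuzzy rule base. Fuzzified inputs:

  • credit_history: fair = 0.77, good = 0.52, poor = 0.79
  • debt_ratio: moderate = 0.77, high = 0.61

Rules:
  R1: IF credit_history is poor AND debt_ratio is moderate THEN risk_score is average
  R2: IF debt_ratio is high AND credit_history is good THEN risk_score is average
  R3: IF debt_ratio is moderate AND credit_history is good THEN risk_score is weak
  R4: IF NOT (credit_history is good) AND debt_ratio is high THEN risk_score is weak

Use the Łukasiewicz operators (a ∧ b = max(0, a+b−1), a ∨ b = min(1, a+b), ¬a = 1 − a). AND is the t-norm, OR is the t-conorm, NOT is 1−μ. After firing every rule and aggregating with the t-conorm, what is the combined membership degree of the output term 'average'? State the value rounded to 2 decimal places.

0.69

R1: poor=0.79, moderate=0.77; AND[max(0, a+b−1)] → w = 0.56
R2: high=0.61, good=0.52; AND[max(0, a+b−1)] → w = 0.13
R3: moderate=0.77, good=0.52; AND[max(0, a+b−1)] → w = 0.29
R4: ¬good=1−0.52=0.48, high=0.61; AND[max(0, a+b−1)] → w = 0.09
Rules with consequent 'average': {R1, R2} → strengths 0.56, 0.13
Aggregate via t-conorm [min(1, a+b)]: 0.69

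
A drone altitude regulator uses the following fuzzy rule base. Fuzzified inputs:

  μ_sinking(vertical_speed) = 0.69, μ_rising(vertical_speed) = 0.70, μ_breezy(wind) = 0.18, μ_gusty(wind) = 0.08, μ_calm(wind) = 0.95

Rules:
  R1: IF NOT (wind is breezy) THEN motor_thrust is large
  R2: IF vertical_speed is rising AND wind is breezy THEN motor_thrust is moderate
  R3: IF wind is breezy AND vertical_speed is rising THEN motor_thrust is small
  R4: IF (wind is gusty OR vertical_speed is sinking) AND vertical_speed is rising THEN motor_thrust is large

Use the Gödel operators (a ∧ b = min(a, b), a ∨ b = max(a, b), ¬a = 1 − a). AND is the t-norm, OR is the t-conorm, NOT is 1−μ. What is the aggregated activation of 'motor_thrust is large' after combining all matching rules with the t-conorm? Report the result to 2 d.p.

0.82

R1: ¬breezy=1−0.18=0.82 → w = 0.82
R2: rising=0.70, breezy=0.18; AND[min(a, b)] → w = 0.18
R3: breezy=0.18, rising=0.70; AND[min(a, b)] → w = 0.18
R4: (gusty=0.08 OR sinking=0.69) = 0.69; AND[min(a, b)] with rising=0.70 → w = 0.69
Rules with consequent 'large': {R1, R4} → strengths 0.82, 0.69
Aggregate via t-conorm [max(a, b)]: 0.82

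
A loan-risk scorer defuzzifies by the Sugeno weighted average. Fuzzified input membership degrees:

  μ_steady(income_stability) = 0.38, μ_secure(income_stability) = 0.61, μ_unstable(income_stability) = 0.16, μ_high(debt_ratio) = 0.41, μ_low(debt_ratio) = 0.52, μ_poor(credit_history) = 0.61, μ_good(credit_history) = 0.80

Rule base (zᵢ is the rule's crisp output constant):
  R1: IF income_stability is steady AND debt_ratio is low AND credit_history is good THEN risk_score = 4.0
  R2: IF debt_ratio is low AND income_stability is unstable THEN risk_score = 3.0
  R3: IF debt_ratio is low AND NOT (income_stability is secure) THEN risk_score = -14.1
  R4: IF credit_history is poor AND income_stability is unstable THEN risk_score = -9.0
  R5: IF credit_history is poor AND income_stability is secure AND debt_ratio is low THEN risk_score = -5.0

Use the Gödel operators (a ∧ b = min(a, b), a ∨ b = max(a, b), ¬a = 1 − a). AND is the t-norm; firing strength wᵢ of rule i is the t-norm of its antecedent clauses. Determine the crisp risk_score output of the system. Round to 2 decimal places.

-4.68

R1 (z=4.0): steady=0.38, low=0.52, good=0.80; AND[min(a, b)] → w = 0.38
R2 (z=3.0): low=0.52, unstable=0.16; AND[min(a, b)] → w = 0.16
R3 (z=-14.1): low=0.52, ¬secure=1−0.61=0.39; AND[min(a, b)] → w = 0.39
R4 (z=-9.0): poor=0.61, unstable=0.16; AND[min(a, b)] → w = 0.16
R5 (z=-5.0): poor=0.61, secure=0.61, low=0.52; AND[min(a, b)] → w = 0.52
Weighted average = (0.38·4.0 + 0.16·3.0 + 0.39·-14.1 + 0.16·-9.0 + 0.52·-5.0) / (0.38 + 0.16 + 0.39 + 0.16 + 0.52)
  = -7.5390 / 1.6100 = -4.68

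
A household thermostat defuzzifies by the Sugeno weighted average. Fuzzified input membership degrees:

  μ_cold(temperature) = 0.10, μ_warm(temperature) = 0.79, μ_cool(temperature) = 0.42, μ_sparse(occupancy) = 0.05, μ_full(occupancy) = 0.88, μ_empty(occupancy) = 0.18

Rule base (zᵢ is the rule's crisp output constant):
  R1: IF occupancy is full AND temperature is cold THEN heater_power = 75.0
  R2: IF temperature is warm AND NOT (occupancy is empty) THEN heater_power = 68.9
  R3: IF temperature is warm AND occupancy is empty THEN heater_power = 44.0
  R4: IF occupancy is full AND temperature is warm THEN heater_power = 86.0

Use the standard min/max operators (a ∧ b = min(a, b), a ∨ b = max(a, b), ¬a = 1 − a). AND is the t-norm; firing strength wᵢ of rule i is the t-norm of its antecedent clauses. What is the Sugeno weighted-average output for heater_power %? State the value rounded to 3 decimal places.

R1 (z=75.0): full=0.88, cold=0.10; AND[min(a, b)] → w = 0.10
R2 (z=68.9): warm=0.79, ¬empty=1−0.18=0.82; AND[min(a, b)] → w = 0.79
R3 (z=44.0): warm=0.79, empty=0.18; AND[min(a, b)] → w = 0.18
R4 (z=86.0): full=0.88, warm=0.79; AND[min(a, b)] → w = 0.79
Weighted average = (0.10·75.0 + 0.79·68.9 + 0.18·44.0 + 0.79·86.0) / (0.10 + 0.79 + 0.18 + 0.79)
  = 137.7910 / 1.8600 = 74.081

74.081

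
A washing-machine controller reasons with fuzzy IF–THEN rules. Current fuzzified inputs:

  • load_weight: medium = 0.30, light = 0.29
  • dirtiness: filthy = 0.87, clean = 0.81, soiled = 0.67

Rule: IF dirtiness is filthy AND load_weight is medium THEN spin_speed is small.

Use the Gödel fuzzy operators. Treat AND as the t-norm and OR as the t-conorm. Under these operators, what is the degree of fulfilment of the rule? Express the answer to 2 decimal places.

0.30

firing strength: filthy=0.87, medium=0.30; AND[min(a, b)] → w = 0.30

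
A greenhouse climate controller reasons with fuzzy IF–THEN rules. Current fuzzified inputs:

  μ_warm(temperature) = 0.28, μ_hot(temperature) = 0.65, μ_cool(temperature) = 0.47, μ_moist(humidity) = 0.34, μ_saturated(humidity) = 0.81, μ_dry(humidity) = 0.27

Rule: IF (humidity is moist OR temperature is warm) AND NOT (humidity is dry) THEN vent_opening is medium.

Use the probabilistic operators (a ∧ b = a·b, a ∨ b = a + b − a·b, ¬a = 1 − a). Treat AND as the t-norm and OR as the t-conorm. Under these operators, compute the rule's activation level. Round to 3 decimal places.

0.383

firing strength: (moist=0.34 OR warm=0.28) = 0.5248; AND[a·b] with ¬dry=1−0.27=0.73 → w = 0.3831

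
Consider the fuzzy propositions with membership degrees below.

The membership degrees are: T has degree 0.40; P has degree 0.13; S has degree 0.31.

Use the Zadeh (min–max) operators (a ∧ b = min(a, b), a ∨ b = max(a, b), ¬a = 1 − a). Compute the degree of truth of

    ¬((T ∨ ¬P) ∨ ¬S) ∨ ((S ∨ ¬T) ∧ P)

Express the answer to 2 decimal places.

0.13

¬P = 1 − 0.13 = 0.87
T ∨ ¬P = max(a, b) on (0.40, 0.87) = 0.87
¬S = 1 − 0.31 = 0.69
(T ∨ ¬P) ∨ ¬S = max(a, b) on (0.87, 0.69) = 0.87
¬((T ∨ ¬P) ∨ ¬S) = 1 − 0.87 = 0.13
¬T = 1 − 0.40 = 0.60
S ∨ ¬T = max(a, b) on (0.31, 0.60) = 0.60
(S ∨ ¬T) ∧ P = min(a, b) on (0.60, 0.13) = 0.13
¬((T ∨ ¬P) ∨ ¬S) ∨ ((S ∨ ¬T) ∧ P) = max(a, b) on (0.13, 0.13) = 0.13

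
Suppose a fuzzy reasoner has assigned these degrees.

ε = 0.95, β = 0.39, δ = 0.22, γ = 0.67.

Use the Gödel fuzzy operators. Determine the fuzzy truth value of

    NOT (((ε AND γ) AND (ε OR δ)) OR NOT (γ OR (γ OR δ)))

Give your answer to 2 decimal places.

0.33

ε AND γ = min(a, b) on (0.95, 0.67) = 0.67
ε OR δ = max(a, b) on (0.95, 0.22) = 0.95
(ε AND γ) AND (ε OR δ) = min(a, b) on (0.67, 0.95) = 0.67
γ OR δ = max(a, b) on (0.67, 0.22) = 0.67
γ OR (γ OR δ) = max(a, b) on (0.67, 0.67) = 0.67
NOT (γ OR (γ OR δ)) = 1 − 0.67 = 0.33
((ε AND γ) AND (ε OR δ)) OR NOT (γ OR (γ OR δ)) = max(a, b) on (0.67, 0.33) = 0.67
NOT (((ε AND γ) AND (ε OR δ)) OR NOT (γ OR (γ OR δ))) = 1 − 0.67 = 0.33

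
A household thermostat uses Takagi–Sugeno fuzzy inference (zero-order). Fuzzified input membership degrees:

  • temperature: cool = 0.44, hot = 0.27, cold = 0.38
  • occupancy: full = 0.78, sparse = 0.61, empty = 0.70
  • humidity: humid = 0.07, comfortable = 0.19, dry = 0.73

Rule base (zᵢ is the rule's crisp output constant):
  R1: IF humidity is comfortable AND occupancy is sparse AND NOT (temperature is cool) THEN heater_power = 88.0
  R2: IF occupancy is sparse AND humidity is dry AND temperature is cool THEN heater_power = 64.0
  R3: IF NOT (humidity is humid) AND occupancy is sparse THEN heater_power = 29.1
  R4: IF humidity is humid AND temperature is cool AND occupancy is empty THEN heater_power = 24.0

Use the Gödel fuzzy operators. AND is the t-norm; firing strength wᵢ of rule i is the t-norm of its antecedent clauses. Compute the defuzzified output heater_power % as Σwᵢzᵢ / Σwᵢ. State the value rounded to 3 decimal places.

49.092

R1 (z=88.0): comfortable=0.19, sparse=0.61, ¬cool=1−0.44=0.56; AND[min(a, b)] → w = 0.19
R2 (z=64.0): sparse=0.61, dry=0.73, cool=0.44; AND[min(a, b)] → w = 0.44
R3 (z=29.1): ¬humid=1−0.07=0.93, sparse=0.61; AND[min(a, b)] → w = 0.61
R4 (z=24.0): humid=0.07, cool=0.44, empty=0.70; AND[min(a, b)] → w = 0.07
Weighted average = (0.19·88.0 + 0.44·64.0 + 0.61·29.1 + 0.07·24.0) / (0.19 + 0.44 + 0.61 + 0.07)
  = 64.3110 / 1.3100 = 49.092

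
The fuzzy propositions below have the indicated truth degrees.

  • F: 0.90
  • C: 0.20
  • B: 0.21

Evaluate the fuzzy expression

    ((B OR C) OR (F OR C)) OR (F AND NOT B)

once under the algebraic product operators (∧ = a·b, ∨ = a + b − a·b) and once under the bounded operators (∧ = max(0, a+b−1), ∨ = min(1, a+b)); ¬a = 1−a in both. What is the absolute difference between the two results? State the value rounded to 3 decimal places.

0.015

Under algebraic product:
  B OR C = a + b − a·b on (0.2100, 0.2000) = 0.3680
  F OR C = a + b − a·b on (0.9000, 0.2000) = 0.9200
  (B OR C) OR (F OR C) = a + b − a·b on (0.3680, 0.9200) = 0.9494
  NOT B = 1 − 0.2100 = 0.7900
  F AND NOT B = a·b on (0.9000, 0.7900) = 0.7110
  ((B OR C) OR (F OR C)) OR (F AND NOT B) = a + b − a·b on (0.9494, 0.7110) = 0.9854
  → value = 0.9854
Under bounded:
  B OR C = min(1, a+b) on (0.21, 0.20) = 0.41
  F OR C = min(1, a+b) on (0.90, 0.20) = 1.00
  (B OR C) OR (F OR C) = min(1, a+b) on (0.41, 1.00) = 1.00
  NOT B = 1 − 0.21 = 0.79
  F AND NOT B = max(0, a+b−1) on (0.90, 0.79) = 0.69
  ((B OR C) OR (F OR C)) OR (F AND NOT B) = min(1, a+b) on (1.00, 0.69) = 1.00
  → value = 1.0000
|0.9854 − 1.0000| = 0.015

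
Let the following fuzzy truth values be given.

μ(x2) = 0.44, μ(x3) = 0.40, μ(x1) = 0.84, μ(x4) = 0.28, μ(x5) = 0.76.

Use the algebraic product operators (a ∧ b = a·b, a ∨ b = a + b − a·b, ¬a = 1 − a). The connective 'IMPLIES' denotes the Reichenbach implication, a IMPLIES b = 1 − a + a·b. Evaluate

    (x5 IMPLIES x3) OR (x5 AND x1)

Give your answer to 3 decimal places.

x5 IMPLIES x3  [Reichenbach: 1 − a + a·b] with a=0.7600, b=0.4000 → 0.5440
x5 AND x1 = a·b on (0.7600, 0.8400) = 0.6384
(x5 IMPLIES x3) OR (x5 AND x1) = a + b − a·b on (0.5440, 0.6384) = 0.8351

0.835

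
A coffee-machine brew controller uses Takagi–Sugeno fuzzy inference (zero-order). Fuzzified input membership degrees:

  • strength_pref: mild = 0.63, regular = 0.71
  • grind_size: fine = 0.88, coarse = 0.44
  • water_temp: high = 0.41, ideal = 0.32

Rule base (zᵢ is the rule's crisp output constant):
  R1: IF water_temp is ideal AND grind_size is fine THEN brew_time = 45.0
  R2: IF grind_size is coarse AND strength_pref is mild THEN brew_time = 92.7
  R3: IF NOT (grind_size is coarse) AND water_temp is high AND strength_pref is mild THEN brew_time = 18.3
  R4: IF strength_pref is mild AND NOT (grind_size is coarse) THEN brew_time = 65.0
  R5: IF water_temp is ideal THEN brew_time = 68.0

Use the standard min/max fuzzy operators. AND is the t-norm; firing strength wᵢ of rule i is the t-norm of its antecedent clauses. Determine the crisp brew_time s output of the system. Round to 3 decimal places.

58.952

R1 (z=45.0): ideal=0.32, fine=0.88; AND[min(a, b)] → w = 0.32
R2 (z=92.7): coarse=0.44, mild=0.63; AND[min(a, b)] → w = 0.44
R3 (z=18.3): ¬coarse=1−0.44=0.56, high=0.41, mild=0.63; AND[min(a, b)] → w = 0.41
R4 (z=65.0): mild=0.63, ¬coarse=1−0.44=0.56; AND[min(a, b)] → w = 0.56
R5 (z=68.0): ideal=0.32 → w = 0.32
Weighted average = (0.32·45.0 + 0.44·92.7 + 0.41·18.3 + 0.56·65.0 + 0.32·68.0) / (0.32 + 0.44 + 0.41 + 0.56 + 0.32)
  = 120.8510 / 2.0500 = 58.952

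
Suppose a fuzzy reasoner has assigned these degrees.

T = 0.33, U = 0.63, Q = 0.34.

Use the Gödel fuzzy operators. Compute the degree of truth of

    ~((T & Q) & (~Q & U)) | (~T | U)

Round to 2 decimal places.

T & Q = min(a, b) on (0.33, 0.34) = 0.33
~Q = 1 − 0.34 = 0.66
~Q & U = min(a, b) on (0.66, 0.63) = 0.63
(T & Q) & (~Q & U) = min(a, b) on (0.33, 0.63) = 0.33
~((T & Q) & (~Q & U)) = 1 − 0.33 = 0.67
~T = 1 − 0.33 = 0.67
~T | U = max(a, b) on (0.67, 0.63) = 0.67
~((T & Q) & (~Q & U)) | (~T | U) = max(a, b) on (0.67, 0.67) = 0.67

0.67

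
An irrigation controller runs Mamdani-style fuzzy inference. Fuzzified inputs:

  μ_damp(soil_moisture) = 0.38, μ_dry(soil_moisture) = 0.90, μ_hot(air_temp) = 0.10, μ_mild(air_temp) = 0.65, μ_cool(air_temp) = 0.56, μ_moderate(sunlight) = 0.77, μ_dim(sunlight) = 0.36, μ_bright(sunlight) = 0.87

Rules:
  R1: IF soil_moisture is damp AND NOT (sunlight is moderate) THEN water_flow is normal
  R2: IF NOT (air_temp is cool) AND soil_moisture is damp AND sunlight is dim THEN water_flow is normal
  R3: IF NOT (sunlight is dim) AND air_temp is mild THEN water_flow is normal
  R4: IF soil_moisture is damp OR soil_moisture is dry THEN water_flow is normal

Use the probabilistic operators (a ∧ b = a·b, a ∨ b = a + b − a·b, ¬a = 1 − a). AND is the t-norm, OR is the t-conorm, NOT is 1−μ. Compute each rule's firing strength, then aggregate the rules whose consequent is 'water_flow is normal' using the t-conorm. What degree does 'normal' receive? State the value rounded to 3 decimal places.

R1: damp=0.38, ¬moderate=1−0.77=0.23; AND[a·b] → w = 0.0874
R2: ¬cool=1−0.56=0.44, damp=0.38, dim=0.36; AND[a·b] → w = 0.0602
R3: ¬dim=1−0.36=0.64, mild=0.65; AND[a·b] → w = 0.4160
R4: damp=0.38, dry=0.90; OR[a + b − a·b] → w = 0.9380
Rules with consequent 'normal': {R1, R2, R3, R4} → strengths 0.0874, 0.0602, 0.4160, 0.9380
Aggregate via t-conorm [a + b − a·b]: 0.9689

0.969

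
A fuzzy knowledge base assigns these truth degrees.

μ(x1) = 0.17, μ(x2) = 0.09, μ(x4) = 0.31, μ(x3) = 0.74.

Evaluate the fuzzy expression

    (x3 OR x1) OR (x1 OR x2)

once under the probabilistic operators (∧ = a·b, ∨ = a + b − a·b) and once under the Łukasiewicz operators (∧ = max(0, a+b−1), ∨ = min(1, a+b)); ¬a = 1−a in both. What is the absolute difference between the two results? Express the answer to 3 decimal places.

0.163

Under probabilistic:
  x3 OR x1 = a + b − a·b on (0.7400, 0.1700) = 0.7842
  x1 OR x2 = a + b − a·b on (0.1700, 0.0900) = 0.2447
  (x3 OR x1) OR (x1 OR x2) = a + b − a·b on (0.7842, 0.2447) = 0.8370
  → value = 0.8370
Under Łukasiewicz:
  x3 OR x1 = min(1, a+b) on (0.74, 0.17) = 0.91
  x1 OR x2 = min(1, a+b) on (0.17, 0.09) = 0.26
  (x3 OR x1) OR (x1 OR x2) = min(1, a+b) on (0.91, 0.26) = 1.00
  → value = 1.0000
|0.8370 − 1.0000| = 0.163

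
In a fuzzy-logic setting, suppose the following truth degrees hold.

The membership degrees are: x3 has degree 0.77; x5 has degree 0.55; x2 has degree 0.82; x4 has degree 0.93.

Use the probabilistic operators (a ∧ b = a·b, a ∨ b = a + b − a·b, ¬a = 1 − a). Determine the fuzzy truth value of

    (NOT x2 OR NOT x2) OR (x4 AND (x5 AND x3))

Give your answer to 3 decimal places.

NOT x2 = 1 − 0.8200 = 0.1800
NOT x2 = 1 − 0.8200 = 0.1800
NOT x2 OR NOT x2 = a + b − a·b on (0.1800, 0.1800) = 0.3276
x5 AND x3 = a·b on (0.5500, 0.7700) = 0.4235
x4 AND (x5 AND x3) = a·b on (0.9300, 0.4235) = 0.3939
(NOT x2 OR NOT x2) OR (x4 AND (x5 AND x3)) = a + b − a·b on (0.3276, 0.3939) = 0.5924

0.592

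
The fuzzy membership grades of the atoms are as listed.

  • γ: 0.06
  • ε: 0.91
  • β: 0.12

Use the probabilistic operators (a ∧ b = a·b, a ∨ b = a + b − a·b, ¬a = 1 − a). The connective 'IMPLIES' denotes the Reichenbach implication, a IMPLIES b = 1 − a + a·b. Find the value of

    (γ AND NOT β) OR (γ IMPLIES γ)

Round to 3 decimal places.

0.947

NOT β = 1 − 0.1200 = 0.8800
γ AND NOT β = a·b on (0.0600, 0.8800) = 0.0528
γ IMPLIES γ  [Reichenbach: 1 − a + a·b] with a=0.0600, b=0.0600 → 0.9436
(γ AND NOT β) OR (γ IMPLIES γ) = a + b − a·b on (0.0528, 0.9436) = 0.9466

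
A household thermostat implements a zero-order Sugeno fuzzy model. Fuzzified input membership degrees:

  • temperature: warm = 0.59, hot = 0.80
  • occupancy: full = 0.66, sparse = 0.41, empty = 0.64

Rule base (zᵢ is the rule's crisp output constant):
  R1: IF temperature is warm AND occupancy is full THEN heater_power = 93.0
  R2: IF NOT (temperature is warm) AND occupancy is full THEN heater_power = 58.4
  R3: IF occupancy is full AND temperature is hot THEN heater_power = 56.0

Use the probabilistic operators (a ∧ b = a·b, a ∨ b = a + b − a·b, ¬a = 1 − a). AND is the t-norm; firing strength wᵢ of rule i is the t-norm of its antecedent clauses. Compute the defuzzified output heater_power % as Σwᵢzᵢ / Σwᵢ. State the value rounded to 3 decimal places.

R1 (z=93.0): warm=0.59, full=0.66; AND[a·b] → w = 0.3894
R2 (z=58.4): ¬warm=1−0.59=0.41, full=0.66; AND[a·b] → w = 0.2706
R3 (z=56.0): full=0.66, hot=0.80; AND[a·b] → w = 0.5280
Weighted average = (0.3894·93.0 + 0.2706·58.4 + 0.5280·56.0) / (0.3894 + 0.2706 + 0.5280)
  = 81.5852 / 1.1880 = 68.674

68.674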